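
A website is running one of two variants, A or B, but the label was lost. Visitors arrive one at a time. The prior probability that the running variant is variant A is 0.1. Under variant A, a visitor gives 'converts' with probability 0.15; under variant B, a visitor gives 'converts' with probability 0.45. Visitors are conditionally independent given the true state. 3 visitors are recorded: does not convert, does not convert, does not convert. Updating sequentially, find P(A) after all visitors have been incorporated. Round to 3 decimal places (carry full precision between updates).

0.291

After 'does not convert': P(A) = 0.85·0.1000 / (0.85·0.1000 + 0.55·0.9000) ≈ 0.1466
After 'does not convert': P(A) = 0.85·0.1466 / (0.85·0.1466 + 0.55·0.8534) ≈ 0.2097
After 'does not convert': P(A) = 0.85·0.2097 / (0.85·0.2097 + 0.55·0.7903) ≈ 0.2908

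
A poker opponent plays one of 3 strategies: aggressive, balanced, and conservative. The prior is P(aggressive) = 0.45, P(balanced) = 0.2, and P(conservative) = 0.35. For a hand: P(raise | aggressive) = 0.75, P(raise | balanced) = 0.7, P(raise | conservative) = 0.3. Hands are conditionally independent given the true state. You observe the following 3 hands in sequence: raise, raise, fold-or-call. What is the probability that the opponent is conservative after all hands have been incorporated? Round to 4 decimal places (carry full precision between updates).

After 'raise': normaliser = 0.75·0.4500 + 0.7·0.2000 + 0.3·0.3500; P(aggressive) ≈ 0.5794, P(balanced) ≈ 0.2403, P(conservative) ≈ 0.1803
After 'raise': normaliser = 0.75·0.5794 + 0.7·0.2403 + 0.3·0.1803; P(aggressive) ≈ 0.6615, P(balanced) ≈ 0.2561, P(conservative) ≈ 0.0823
After 'fold-or-call': normaliser = 0.25·0.6615 + 0.3·0.2561 + 0.7·0.0823; P(aggressive) ≈ 0.5516, P(balanced) ≈ 0.2563, P(conservative) ≈ 0.1922

0.1922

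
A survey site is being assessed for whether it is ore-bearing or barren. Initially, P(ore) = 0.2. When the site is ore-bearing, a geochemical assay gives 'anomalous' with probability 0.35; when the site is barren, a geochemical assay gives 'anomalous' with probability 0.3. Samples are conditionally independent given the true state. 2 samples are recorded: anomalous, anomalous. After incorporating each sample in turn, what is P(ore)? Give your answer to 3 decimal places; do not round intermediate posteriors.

Each posterior becomes the prior for the next update.
After 'anomalous': P(ore) = 0.35·0.2000 / (0.35·0.2000 + 0.3·0.8000) ≈ 0.2258
After 'anomalous': P(ore) = 0.35·0.2258 / (0.35·0.2258 + 0.3·0.7742) ≈ 0.2539

0.254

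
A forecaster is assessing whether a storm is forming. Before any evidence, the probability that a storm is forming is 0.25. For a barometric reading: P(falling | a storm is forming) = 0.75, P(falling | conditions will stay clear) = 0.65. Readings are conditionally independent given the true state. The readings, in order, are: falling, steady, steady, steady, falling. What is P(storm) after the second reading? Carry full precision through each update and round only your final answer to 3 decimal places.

After 'falling': P(storm) = 0.75·0.2500 / (0.75·0.2500 + 0.65·0.7500) ≈ 0.2778
After 'steady': P(storm) = 0.25·0.2778 / (0.25·0.2778 + 0.35·0.7222) ≈ 0.2155

0.216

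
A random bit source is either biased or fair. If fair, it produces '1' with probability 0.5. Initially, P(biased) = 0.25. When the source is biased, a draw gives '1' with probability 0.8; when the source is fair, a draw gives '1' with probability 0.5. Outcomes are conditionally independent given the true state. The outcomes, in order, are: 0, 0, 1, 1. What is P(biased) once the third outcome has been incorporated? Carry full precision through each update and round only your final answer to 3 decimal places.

After '0': P(biased) = 0.2·0.2500 / (0.2·0.2500 + 0.5·0.7500) ≈ 0.1176
After '0': P(biased) = 0.2·0.1176 / (0.2·0.1176 + 0.5·0.8824) ≈ 0.0506
After '1': P(biased) = 0.8·0.0506 / (0.8·0.0506 + 0.5·0.9494) ≈ 0.0786

0.079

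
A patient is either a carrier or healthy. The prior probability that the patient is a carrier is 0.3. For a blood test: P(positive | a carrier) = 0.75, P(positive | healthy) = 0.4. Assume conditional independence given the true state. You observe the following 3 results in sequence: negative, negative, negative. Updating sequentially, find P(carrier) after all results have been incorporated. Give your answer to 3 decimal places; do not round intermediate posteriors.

0.030

After 'negative': P(carrier) = 0.25·0.3000 / (0.25·0.3000 + 0.6·0.7000) ≈ 0.1515
After 'negative': P(carrier) = 0.25·0.1515 / (0.25·0.1515 + 0.6·0.8485) ≈ 0.0693
After 'negative': P(carrier) = 0.25·0.0693 / (0.25·0.0693 + 0.6·0.9307) ≈ 0.0301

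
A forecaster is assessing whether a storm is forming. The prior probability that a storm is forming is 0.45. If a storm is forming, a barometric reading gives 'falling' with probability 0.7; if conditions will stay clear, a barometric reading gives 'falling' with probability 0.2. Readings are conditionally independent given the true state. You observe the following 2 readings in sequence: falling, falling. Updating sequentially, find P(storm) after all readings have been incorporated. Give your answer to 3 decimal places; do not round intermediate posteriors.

After 'falling': P(storm) = 0.7·0.4500 / (0.7·0.4500 + 0.2·0.5500) ≈ 0.7412
After 'falling': P(storm) = 0.7·0.7412 / (0.7·0.7412 + 0.2·0.2588) ≈ 0.9093

0.909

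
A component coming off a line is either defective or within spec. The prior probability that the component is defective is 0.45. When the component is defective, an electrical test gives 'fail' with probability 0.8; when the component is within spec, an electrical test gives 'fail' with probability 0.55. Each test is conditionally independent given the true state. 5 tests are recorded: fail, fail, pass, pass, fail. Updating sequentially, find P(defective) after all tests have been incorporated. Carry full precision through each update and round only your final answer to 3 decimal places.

0.332

Apply Bayes' rule sequentially, carrying P(defective) forward.
After 'fail': P(defective) = 0.8·0.4500 / (0.8·0.4500 + 0.55·0.5500) ≈ 0.5434
After 'fail': P(defective) = 0.8·0.5434 / (0.8·0.5434 + 0.55·0.4566) ≈ 0.6338
After 'pass': P(defective) = 0.2·0.6338 / (0.2·0.6338 + 0.45·0.3662) ≈ 0.4348
After 'pass': P(defective) = 0.2·0.4348 / (0.2·0.4348 + 0.45·0.5652) ≈ 0.2548
After 'fail': P(defective) = 0.8·0.2548 / (0.8·0.2548 + 0.55·0.7452) ≈ 0.3322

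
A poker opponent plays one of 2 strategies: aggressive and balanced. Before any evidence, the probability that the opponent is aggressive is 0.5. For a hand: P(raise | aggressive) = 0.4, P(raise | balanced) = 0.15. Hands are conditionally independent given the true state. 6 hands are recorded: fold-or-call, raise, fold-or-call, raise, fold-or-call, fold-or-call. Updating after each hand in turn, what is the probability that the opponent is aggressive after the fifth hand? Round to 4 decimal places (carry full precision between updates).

0.7144

After 'fold-or-call': P(aggressive) = 0.6·0.5000 / (0.6·0.5000 + 0.85·0.5000) ≈ 0.4138
After 'raise': P(aggressive) = 0.4·0.4138 / (0.4·0.4138 + 0.15·0.5862) ≈ 0.6531
After 'fold-or-call': P(aggressive) = 0.6·0.6531 / (0.6·0.6531 + 0.85·0.3469) ≈ 0.5706
After 'raise': P(aggressive) = 0.4·0.5706 / (0.4·0.5706 + 0.15·0.4294) ≈ 0.7799
After 'fold-or-call': P(aggressive) = 0.6·0.7799 / (0.6·0.7799 + 0.85·0.2201) ≈ 0.7144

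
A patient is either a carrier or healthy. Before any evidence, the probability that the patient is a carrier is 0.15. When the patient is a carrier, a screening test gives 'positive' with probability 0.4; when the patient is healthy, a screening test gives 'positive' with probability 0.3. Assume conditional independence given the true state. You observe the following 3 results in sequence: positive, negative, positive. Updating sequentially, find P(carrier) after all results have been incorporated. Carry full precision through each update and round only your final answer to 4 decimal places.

After 'positive': P(carrier) = 0.4·0.1500 / (0.4·0.1500 + 0.3·0.8500) ≈ 0.1905
After 'negative': P(carrier) = 0.6·0.1905 / (0.6·0.1905 + 0.7·0.8095) ≈ 0.1678
After 'positive': P(carrier) = 0.4·0.1678 / (0.4·0.1678 + 0.3·0.8322) ≈ 0.2119

0.2119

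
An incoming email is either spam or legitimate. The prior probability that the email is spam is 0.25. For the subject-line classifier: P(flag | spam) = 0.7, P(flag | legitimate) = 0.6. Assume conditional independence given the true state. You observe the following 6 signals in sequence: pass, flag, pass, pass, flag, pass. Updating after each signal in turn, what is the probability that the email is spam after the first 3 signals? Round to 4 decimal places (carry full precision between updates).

After 'pass': P(spam) = 0.3·0.2500 / (0.3·0.2500 + 0.4·0.7500) ≈ 0.2000
After 'flag': P(spam) = 0.7·0.2000 / (0.7·0.2000 + 0.6·0.8000) ≈ 0.2258
After 'pass': P(spam) = 0.3·0.2258 / (0.3·0.2258 + 0.4·0.7742) ≈ 0.1795

0.1795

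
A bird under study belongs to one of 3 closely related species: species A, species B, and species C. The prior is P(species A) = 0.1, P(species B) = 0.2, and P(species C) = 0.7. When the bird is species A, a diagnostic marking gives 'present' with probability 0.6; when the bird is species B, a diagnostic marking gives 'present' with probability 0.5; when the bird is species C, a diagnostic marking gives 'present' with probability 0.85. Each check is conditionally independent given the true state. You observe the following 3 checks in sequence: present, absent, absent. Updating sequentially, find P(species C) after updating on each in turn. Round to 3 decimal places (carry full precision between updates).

0.279

After 'present': normaliser = 0.6·0.1000 + 0.5·0.2000 + 0.85·0.7000; P(species A) ≈ 0.0795, P(species B) ≈ 0.1325, P(species C) ≈ 0.7881
After 'absent': normaliser = 0.4·0.0795 + 0.5·0.1325 + 0.15·0.7881; P(species A) ≈ 0.1470, P(species B) ≈ 0.3063, P(species C) ≈ 0.5467
After 'absent': normaliser = 0.4·0.1470 + 0.5·0.3063 + 0.15·0.5467; P(species A) ≈ 0.2001, P(species B) ≈ 0.5210, P(species C) ≈ 0.2790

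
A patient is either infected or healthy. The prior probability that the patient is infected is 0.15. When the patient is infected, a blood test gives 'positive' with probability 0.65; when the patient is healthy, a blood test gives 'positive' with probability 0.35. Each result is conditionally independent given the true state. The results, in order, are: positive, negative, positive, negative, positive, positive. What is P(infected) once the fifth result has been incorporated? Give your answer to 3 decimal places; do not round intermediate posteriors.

After 'positive': P(infected) = 0.65·0.1500 / (0.65·0.1500 + 0.35·0.8500) ≈ 0.2468
After 'negative': P(infected) = 0.35·0.2468 / (0.35·0.2468 + 0.65·0.7532) ≈ 0.1500
After 'positive': P(infected) = 0.65·0.1500 / (0.65·0.1500 + 0.35·0.8500) ≈ 0.2468
After 'negative': P(infected) = 0.35·0.2468 / (0.35·0.2468 + 0.65·0.7532) ≈ 0.1500
After 'positive': P(infected) = 0.65·0.1500 / (0.65·0.1500 + 0.35·0.8500) ≈ 0.2468

0.247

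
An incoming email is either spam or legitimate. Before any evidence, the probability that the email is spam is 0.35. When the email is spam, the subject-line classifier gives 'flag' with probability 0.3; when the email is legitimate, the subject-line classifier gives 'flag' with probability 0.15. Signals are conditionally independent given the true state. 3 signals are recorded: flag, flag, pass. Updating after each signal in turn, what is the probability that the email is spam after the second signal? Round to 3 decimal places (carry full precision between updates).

After 'flag': P(spam) = 0.3·0.3500 / (0.3·0.3500 + 0.15·0.6500) ≈ 0.5185
After 'flag': P(spam) = 0.3·0.5185 / (0.3·0.5185 + 0.15·0.4815) ≈ 0.6829

0.683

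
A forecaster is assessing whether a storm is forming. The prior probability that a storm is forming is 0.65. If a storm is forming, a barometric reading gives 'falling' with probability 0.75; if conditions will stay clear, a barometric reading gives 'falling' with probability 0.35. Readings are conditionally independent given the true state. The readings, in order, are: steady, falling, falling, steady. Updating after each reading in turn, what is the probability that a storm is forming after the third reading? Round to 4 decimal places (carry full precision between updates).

After 'steady': P(storm) = 0.25·0.6500 / (0.25·0.6500 + 0.65·0.3500) ≈ 0.4167
After 'falling': P(storm) = 0.75·0.4167 / (0.75·0.4167 + 0.35·0.5833) ≈ 0.6048
After 'falling': P(storm) = 0.75·0.6048 / (0.75·0.6048 + 0.35·0.3952) ≈ 0.7663

0.7663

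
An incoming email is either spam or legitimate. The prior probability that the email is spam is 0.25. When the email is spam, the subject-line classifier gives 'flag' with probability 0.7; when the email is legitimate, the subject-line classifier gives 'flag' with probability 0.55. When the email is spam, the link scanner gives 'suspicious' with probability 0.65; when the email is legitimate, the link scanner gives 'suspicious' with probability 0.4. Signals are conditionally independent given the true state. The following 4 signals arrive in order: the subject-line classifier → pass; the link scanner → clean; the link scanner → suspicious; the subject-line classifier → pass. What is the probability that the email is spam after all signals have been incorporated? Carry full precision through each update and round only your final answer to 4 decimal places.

0.1231

After the subject-line classifier='pass': P(spam) = 0.3·0.2500 / (0.3·0.2500 + 0.45·0.7500) ≈ 0.1818
After the link scanner='clean': P(spam) = 0.35·0.1818 / (0.35·0.1818 + 0.6·0.8182) ≈ 0.1148
After the link scanner='suspicious': P(spam) = 0.65·0.1148 / (0.65·0.1148 + 0.4·0.8852) ≈ 0.1740
After the subject-line classifier='pass': P(spam) = 0.3·0.1740 / (0.3·0.1740 + 0.45·0.8260) ≈ 0.1231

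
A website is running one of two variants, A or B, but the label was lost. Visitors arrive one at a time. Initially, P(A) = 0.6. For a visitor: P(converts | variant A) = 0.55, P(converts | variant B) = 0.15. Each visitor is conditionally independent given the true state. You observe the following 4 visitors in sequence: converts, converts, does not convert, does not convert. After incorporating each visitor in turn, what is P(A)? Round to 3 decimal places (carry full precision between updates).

After 'converts': P(A) = 0.55·0.6000 / (0.55·0.6000 + 0.15·0.4000) ≈ 0.8462
After 'converts': P(A) = 0.55·0.8462 / (0.55·0.8462 + 0.15·0.1538) ≈ 0.9528
After 'does not convert': P(A) = 0.45·0.9528 / (0.45·0.9528 + 0.85·0.0472) ≈ 0.9144
After 'does not convert': P(A) = 0.45·0.9144 / (0.45·0.9144 + 0.85·0.0856) ≈ 0.8497

0.850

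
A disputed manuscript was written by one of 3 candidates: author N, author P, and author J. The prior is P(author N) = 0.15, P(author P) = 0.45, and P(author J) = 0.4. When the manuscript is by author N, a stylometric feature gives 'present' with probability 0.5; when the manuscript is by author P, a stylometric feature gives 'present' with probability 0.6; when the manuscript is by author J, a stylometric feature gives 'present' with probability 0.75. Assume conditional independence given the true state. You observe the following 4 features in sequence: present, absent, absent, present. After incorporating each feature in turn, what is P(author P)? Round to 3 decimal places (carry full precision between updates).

0.525

After 'present': normaliser = 0.5·0.1500 + 0.6·0.4500 + 0.75·0.4000; P(author N) ≈ 0.1163, P(author P) ≈ 0.4186, P(author J) ≈ 0.4651
After 'absent': normaliser = 0.5·0.1163 + 0.4·0.4186 + 0.25·0.4651; P(author N) ≈ 0.1701, P(author P) ≈ 0.4898, P(author J) ≈ 0.3401
After 'absent': normaliser = 0.5·0.1701 + 0.4·0.4898 + 0.25·0.3401; P(author N) ≈ 0.2323, P(author P) ≈ 0.5353, P(author J) ≈ 0.2323
After 'present': normaliser = 0.5·0.2323 + 0.6·0.5353 + 0.75·0.2323; P(author N) ≈ 0.1899, P(author P) ≈ 0.5251, P(author J) ≈ 0.2849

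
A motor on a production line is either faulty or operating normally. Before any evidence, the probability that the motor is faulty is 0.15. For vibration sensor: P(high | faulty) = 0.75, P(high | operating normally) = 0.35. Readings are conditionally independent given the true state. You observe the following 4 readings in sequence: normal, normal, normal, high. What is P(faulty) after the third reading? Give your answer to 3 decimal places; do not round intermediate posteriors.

0.010

After 'normal': P(faulty) = 0.25·0.1500 / (0.25·0.1500 + 0.65·0.8500) ≈ 0.0636
After 'normal': P(faulty) = 0.25·0.0636 / (0.25·0.0636 + 0.65·0.9364) ≈ 0.0254
After 'normal': P(faulty) = 0.25·0.0254 / (0.25·0.0254 + 0.65·0.9746) ≈ 0.0099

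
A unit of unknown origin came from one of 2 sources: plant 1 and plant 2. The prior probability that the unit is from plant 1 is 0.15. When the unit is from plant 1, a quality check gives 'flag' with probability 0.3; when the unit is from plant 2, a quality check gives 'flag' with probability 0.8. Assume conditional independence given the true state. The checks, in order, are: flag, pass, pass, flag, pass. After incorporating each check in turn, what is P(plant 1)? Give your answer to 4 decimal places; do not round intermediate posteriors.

Each posterior becomes the prior for the next update.
After 'flag': P(plant 1) = 0.3·0.1500 / (0.3·0.1500 + 0.8·0.8500) ≈ 0.0621
After 'pass': P(plant 1) = 0.7·0.0621 / (0.7·0.0621 + 0.2·0.9379) ≈ 0.1881
After 'pass': P(plant 1) = 0.7·0.1881 / (0.7·0.1881 + 0.2·0.8119) ≈ 0.4477
After 'flag': P(plant 1) = 0.3·0.4477 / (0.3·0.4477 + 0.8·0.5523) ≈ 0.2331
After 'pass': P(plant 1) = 0.7·0.2331 / (0.7·0.2331 + 0.2·0.7669) ≈ 0.5155

0.5155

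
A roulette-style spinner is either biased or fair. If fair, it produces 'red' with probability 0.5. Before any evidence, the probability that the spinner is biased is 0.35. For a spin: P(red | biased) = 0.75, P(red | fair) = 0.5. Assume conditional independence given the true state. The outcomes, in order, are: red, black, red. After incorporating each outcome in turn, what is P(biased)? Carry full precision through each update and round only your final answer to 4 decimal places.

0.3772

After 'red': P(biased) = 0.75·0.3500 / (0.75·0.3500 + 0.5·0.6500) ≈ 0.4468
After 'black': P(biased) = 0.25·0.4468 / (0.25·0.4468 + 0.5·0.5532) ≈ 0.2877
After 'red': P(biased) = 0.75·0.2877 / (0.75·0.2877 + 0.5·0.7123) ≈ 0.3772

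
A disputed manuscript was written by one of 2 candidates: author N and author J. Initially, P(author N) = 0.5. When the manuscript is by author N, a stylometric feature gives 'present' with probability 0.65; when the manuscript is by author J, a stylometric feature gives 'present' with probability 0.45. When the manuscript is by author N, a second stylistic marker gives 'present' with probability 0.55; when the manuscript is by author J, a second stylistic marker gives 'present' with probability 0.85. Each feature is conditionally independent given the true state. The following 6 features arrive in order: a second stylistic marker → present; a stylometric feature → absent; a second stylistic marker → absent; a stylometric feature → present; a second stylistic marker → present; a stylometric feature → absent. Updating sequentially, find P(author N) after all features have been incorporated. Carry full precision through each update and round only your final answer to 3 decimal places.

0.424

Apply Bayes' rule sequentially, carrying P(author N) forward.
After a second stylistic marker='present': P(author N) = 0.55·0.5000 / (0.55·0.5000 + 0.85·0.5000) ≈ 0.3929
After a stylometric feature='absent': P(author N) = 0.35·0.3929 / (0.35·0.3929 + 0.55·0.6071) ≈ 0.2917
After a second stylistic marker='absent': P(author N) = 0.45·0.2917 / (0.45·0.2917 + 0.15·0.7083) ≈ 0.5526
After a stylometric feature='present': P(author N) = 0.65·0.5526 / (0.65·0.5526 + 0.45·0.4474) ≈ 0.6408
After a second stylistic marker='present': P(author N) = 0.55·0.6408 / (0.55·0.6408 + 0.85·0.3592) ≈ 0.5359
After a stylometric feature='absent': P(author N) = 0.35·0.5359 / (0.35·0.5359 + 0.55·0.4641) ≈ 0.4235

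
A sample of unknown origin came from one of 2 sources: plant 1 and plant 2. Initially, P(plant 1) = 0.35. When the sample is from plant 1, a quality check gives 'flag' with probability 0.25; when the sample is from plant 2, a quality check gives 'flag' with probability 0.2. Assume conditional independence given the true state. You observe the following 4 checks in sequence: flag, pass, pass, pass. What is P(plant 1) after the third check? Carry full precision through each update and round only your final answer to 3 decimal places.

Each posterior becomes the prior for the next update.
After 'flag': P(plant 1) = 0.25·0.3500 / (0.25·0.3500 + 0.2·0.6500) ≈ 0.4023
After 'pass': P(plant 1) = 0.75·0.4023 / (0.75·0.4023 + 0.8·0.5977) ≈ 0.3869
After 'pass': P(plant 1) = 0.75·0.3869 / (0.75·0.3869 + 0.8·0.6131) ≈ 0.3717

0.372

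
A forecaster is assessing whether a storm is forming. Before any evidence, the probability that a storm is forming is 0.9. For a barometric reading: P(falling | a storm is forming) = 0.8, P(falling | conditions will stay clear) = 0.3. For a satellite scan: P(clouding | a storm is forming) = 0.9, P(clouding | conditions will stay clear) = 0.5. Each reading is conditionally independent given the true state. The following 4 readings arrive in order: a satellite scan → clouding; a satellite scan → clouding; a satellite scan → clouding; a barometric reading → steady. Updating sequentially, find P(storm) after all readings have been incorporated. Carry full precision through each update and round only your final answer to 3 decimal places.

0.937

After a satellite scan='clouding': P(storm) = 0.9·0.9000 / (0.9·0.9000 + 0.5·0.1000) ≈ 0.9419
After a satellite scan='clouding': P(storm) = 0.9·0.9419 / (0.9·0.9419 + 0.5·0.0581) ≈ 0.9668
After a satellite scan='clouding': P(storm) = 0.9·0.9668 / (0.9·0.9668 + 0.5·0.0332) ≈ 0.9813
After a barometric reading='steady': P(storm) = 0.2·0.9813 / (0.2·0.9813 + 0.7·0.0187) ≈ 0.9375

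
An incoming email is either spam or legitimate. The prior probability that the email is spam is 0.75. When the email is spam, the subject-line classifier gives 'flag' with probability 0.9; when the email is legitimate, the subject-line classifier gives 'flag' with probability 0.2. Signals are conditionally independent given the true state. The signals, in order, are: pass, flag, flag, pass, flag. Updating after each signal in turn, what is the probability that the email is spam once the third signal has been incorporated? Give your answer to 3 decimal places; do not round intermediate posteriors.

After 'pass': P(spam) = 0.1·0.7500 / (0.1·0.7500 + 0.8·0.2500) ≈ 0.2727
After 'flag': P(spam) = 0.9·0.2727 / (0.9·0.2727 + 0.2·0.7273) ≈ 0.6279
After 'flag': P(spam) = 0.9·0.6279 / (0.9·0.6279 + 0.2·0.3721) ≈ 0.8836

0.884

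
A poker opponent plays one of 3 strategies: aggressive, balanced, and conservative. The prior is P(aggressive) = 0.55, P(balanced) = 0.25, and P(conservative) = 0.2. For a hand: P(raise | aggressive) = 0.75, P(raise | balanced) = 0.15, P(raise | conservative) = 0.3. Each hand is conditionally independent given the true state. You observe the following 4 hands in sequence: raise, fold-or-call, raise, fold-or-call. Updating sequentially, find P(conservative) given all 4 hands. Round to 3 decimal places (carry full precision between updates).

0.274

After 'raise': normaliser = 0.75·0.5500 + 0.15·0.2500 + 0.3·0.2000; P(aggressive) ≈ 0.8088, P(balanced) ≈ 0.0735, P(conservative) ≈ 0.1176
After 'fold-or-call': normaliser = 0.25·0.8088 + 0.85·0.0735 + 0.7·0.1176; P(aggressive) ≈ 0.5826, P(balanced) ≈ 0.1801, P(conservative) ≈ 0.2373
After 'raise': normaliser = 0.75·0.5826 + 0.15·0.1801 + 0.3·0.2373; P(aggressive) ≈ 0.8165, P(balanced) ≈ 0.0505, P(conservative) ≈ 0.1330
After 'fold-or-call': normaliser = 0.25·0.8165 + 0.85·0.0505 + 0.7·0.1330; P(aggressive) ≈ 0.6001, P(balanced) ≈ 0.1261, P(conservative) ≈ 0.2737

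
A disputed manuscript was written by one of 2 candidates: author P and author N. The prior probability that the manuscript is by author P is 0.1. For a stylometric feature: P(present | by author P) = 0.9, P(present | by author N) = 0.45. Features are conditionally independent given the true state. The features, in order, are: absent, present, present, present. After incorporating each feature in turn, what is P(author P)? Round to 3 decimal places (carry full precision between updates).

Apply Bayes' rule sequentially, carrying P(author P) forward.
After 'absent': P(author P) = 0.1·0.1000 / (0.1·0.1000 + 0.55·0.9000) ≈ 0.0198
After 'present': P(author P) = 0.9·0.0198 / (0.9·0.0198 + 0.45·0.9802) ≈ 0.0388
After 'present': P(author P) = 0.9·0.0388 / (0.9·0.0388 + 0.45·0.9612) ≈ 0.0748
After 'present': P(author P) = 0.9·0.0748 / (0.9·0.0748 + 0.45·0.9252) ≈ 0.1391

0.139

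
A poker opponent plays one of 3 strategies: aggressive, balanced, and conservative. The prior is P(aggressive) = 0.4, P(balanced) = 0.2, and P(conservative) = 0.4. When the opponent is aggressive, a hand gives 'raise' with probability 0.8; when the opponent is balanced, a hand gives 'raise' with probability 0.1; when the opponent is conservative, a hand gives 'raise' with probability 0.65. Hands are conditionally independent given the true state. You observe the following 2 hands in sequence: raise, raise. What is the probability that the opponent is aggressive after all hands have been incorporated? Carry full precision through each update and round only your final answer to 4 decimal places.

After 'raise': normaliser = 0.8·0.4000 + 0.1·0.2000 + 0.65·0.4000; P(aggressive) ≈ 0.5333, P(balanced) ≈ 0.0333, P(conservative) ≈ 0.4333
After 'raise': normaliser = 0.8·0.5333 + 0.1·0.0333 + 0.65·0.4333; P(aggressive) ≈ 0.5995, P(balanced) ≈ 0.0047, P(conservative) ≈ 0.3958

0.5995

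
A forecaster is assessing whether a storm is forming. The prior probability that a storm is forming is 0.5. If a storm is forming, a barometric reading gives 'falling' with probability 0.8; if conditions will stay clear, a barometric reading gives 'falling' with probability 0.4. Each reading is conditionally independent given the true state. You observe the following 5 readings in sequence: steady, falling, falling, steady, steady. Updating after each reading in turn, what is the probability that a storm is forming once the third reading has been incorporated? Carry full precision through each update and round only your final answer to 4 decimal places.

Apply Bayes' rule sequentially, carrying P(storm) forward.
After 'steady': P(storm) = 0.2·0.5000 / (0.2·0.5000 + 0.6·0.5000) ≈ 0.2500
After 'falling': P(storm) = 0.8·0.2500 / (0.8·0.2500 + 0.4·0.7500) ≈ 0.4000
After 'falling': P(storm) = 0.8·0.4000 / (0.8·0.4000 + 0.4·0.6000) ≈ 0.5714

0.5714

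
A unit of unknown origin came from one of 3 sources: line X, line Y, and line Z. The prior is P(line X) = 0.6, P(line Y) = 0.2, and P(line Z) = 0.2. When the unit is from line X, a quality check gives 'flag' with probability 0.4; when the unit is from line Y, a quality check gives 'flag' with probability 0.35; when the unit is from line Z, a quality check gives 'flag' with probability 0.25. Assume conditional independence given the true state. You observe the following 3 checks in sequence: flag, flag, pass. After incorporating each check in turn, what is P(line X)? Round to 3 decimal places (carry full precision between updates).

Apply Bayes' rule sequentially, carrying P(line X) forward.
After 'flag': normaliser = 0.4·0.6000 + 0.35·0.2000 + 0.25·0.2000; P(line X) ≈ 0.6667, P(line Y) ≈ 0.1944, P(line Z) ≈ 0.1389
After 'flag': normaliser = 0.4·0.6667 + 0.35·0.1944 + 0.25·0.1389; P(line X) ≈ 0.7218, P(line Y) ≈ 0.1842, P(line Z) ≈ 0.0940
After 'pass': normaliser = 0.6·0.7218 + 0.65·0.1842 + 0.75·0.0940; P(line X) ≈ 0.6948, P(line Y) ≈ 0.1921, P(line Z) ≈ 0.1131

0.695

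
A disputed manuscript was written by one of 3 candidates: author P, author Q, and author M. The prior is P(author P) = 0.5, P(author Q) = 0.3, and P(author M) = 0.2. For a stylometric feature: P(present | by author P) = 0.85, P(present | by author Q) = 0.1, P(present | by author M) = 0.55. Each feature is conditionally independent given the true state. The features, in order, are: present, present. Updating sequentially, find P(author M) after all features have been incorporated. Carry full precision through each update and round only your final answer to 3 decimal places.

After 'present': normaliser = 0.85·0.5000 + 0.1·0.3000 + 0.55·0.2000; P(author P) ≈ 0.7522, P(author Q) ≈ 0.0531, P(author M) ≈ 0.1947
After 'present': normaliser = 0.85·0.7522 + 0.1·0.0531 + 0.55·0.1947; P(author P) ≈ 0.8505, P(author Q) ≈ 0.0071, P(author M) ≈ 0.1424

0.142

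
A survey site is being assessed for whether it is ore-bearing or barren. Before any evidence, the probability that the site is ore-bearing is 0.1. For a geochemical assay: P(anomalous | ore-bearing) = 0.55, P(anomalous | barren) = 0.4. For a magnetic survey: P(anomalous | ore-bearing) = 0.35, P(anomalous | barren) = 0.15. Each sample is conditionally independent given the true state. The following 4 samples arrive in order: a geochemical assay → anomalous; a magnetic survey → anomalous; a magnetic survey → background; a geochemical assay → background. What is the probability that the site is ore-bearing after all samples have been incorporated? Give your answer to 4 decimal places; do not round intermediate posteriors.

0.1697

Apply Bayes' rule sequentially, carrying P(ore) forward.
After a geochemical assay='anomalous': P(ore) = 0.55·0.1000 / (0.55·0.1000 + 0.4·0.9000) ≈ 0.1325
After a magnetic survey='anomalous': P(ore) = 0.35·0.1325 / (0.35·0.1325 + 0.15·0.8675) ≈ 0.2628
After a magnetic survey='background': P(ore) = 0.65·0.2628 / (0.65·0.2628 + 0.85·0.7372) ≈ 0.2142
After a geochemical assay='background': P(ore) = 0.45·0.2142 / (0.45·0.2142 + 0.6·0.7858) ≈ 0.1697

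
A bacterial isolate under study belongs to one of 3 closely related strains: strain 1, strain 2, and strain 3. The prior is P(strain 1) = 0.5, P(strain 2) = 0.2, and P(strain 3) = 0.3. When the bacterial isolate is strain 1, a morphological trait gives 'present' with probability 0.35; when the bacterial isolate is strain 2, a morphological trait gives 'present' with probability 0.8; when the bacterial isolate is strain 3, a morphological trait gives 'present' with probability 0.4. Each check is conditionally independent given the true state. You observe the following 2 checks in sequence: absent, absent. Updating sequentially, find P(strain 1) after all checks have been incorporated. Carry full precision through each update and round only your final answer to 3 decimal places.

0.646

After 'absent': normaliser = 0.65·0.5000 + 0.2·0.2000 + 0.6·0.3000; P(strain 1) ≈ 0.5963, P(strain 2) ≈ 0.0734, P(strain 3) ≈ 0.3303
After 'absent': normaliser = 0.65·0.5963 + 0.2·0.0734 + 0.6·0.3303; P(strain 1) ≈ 0.6455, P(strain 2) ≈ 0.0244, P(strain 3) ≈ 0.3300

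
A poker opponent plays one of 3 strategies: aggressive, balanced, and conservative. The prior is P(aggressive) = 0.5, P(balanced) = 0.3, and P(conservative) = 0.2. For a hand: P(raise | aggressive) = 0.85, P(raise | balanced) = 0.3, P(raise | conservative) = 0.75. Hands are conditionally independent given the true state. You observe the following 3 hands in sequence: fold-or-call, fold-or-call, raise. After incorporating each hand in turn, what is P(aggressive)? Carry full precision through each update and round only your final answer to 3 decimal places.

Each posterior becomes the prior for the next update.
After 'fold-or-call': normaliser = 0.15·0.5000 + 0.7·0.3000 + 0.25·0.2000; P(aggressive) ≈ 0.2239, P(balanced) ≈ 0.6269, P(conservative) ≈ 0.1493
After 'fold-or-call': normaliser = 0.15·0.2239 + 0.7·0.6269 + 0.25·0.1493; P(aggressive) ≈ 0.0659, P(balanced) ≈ 0.8609, P(conservative) ≈ 0.0732
After 'raise': normaliser = 0.85·0.0659 + 0.3·0.8609 + 0.75·0.0732; P(aggressive) ≈ 0.1517, P(balanced) ≈ 0.6996, P(conservative) ≈ 0.1487

0.152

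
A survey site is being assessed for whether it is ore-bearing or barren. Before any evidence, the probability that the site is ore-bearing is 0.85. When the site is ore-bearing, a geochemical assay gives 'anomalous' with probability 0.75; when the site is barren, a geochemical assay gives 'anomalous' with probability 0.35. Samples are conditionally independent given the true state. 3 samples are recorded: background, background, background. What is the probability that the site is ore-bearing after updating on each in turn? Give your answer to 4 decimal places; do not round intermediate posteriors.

Each posterior becomes the prior for the next update.
After 'background': P(ore) = 0.25·0.8500 / (0.25·0.8500 + 0.65·0.1500) ≈ 0.6855
After 'background': P(ore) = 0.25·0.6855 / (0.25·0.6855 + 0.65·0.3145) ≈ 0.4560
After 'background': P(ore) = 0.25·0.4560 / (0.25·0.4560 + 0.65·0.5440) ≈ 0.2438

0.2438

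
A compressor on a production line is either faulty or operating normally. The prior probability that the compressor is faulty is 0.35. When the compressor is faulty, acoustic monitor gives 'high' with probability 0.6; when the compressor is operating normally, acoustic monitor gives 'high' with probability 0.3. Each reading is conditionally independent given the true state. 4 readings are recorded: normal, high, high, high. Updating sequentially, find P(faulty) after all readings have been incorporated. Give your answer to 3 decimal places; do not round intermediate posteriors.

After 'normal': P(faulty) = 0.4·0.3500 / (0.4·0.3500 + 0.7·0.6500) ≈ 0.2353
After 'high': P(faulty) = 0.6·0.2353 / (0.6·0.2353 + 0.3·0.7647) ≈ 0.3810
After 'high': P(faulty) = 0.6·0.3810 / (0.6·0.3810 + 0.3·0.6190) ≈ 0.5517
After 'high': P(faulty) = 0.6·0.5517 / (0.6·0.5517 + 0.3·0.4483) ≈ 0.7111

0.711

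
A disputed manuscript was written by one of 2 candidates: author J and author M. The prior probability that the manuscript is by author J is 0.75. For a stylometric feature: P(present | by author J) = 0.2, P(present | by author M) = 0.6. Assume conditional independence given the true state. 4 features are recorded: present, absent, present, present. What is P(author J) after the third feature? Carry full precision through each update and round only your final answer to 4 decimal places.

0.4000

After 'present': P(author J) = 0.2·0.7500 / (0.2·0.7500 + 0.6·0.2500) ≈ 0.5000
After 'absent': P(author J) = 0.8·0.5000 / (0.8·0.5000 + 0.4·0.5000) ≈ 0.6667
After 'present': P(author J) = 0.2·0.6667 / (0.2·0.6667 + 0.6·0.3333) ≈ 0.4000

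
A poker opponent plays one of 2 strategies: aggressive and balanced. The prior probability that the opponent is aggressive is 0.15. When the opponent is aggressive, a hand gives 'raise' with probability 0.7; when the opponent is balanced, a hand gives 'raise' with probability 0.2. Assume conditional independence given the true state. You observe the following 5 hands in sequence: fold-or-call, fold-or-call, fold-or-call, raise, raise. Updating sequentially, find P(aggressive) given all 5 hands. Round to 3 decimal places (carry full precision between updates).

After 'fold-or-call': P(aggressive) = 0.3·0.1500 / (0.3·0.1500 + 0.8·0.8500) ≈ 0.0621
After 'fold-or-call': P(aggressive) = 0.3·0.0621 / (0.3·0.0621 + 0.8·0.9379) ≈ 0.0242
After 'fold-or-call': P(aggressive) = 0.3·0.0242 / (0.3·0.0242 + 0.8·0.9758) ≈ 0.0092
After 'raise': P(aggressive) = 0.7·0.0092 / (0.7·0.0092 + 0.2·0.9908) ≈ 0.0315
After 'raise': P(aggressive) = 0.7·0.0315 / (0.7·0.0315 + 0.2·0.9685) ≈ 0.1023

0.102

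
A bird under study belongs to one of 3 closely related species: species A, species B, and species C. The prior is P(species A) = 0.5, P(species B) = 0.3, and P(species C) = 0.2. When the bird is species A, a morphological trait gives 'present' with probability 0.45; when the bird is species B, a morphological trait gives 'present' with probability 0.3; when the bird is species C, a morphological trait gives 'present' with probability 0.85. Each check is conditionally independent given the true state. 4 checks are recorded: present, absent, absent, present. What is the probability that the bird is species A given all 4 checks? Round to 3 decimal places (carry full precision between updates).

0.650

Apply Bayes' rule sequentially, carrying P(species A) forward.
After 'present': normaliser = 0.45·0.5000 + 0.3·0.3000 + 0.85·0.2000; P(species A) ≈ 0.4639, P(species B) ≈ 0.1856, P(species C) ≈ 0.3505
After 'absent': normaliser = 0.55·0.4639 + 0.7·0.1856 + 0.15·0.3505; P(species A) ≈ 0.5830, P(species B) ≈ 0.2968, P(species C) ≈ 0.1201
After 'absent': normaliser = 0.55·0.5830 + 0.7·0.2968 + 0.15·0.1201; P(species A) ≈ 0.5868, P(species B) ≈ 0.3802, P(species C) ≈ 0.0330
After 'present': normaliser = 0.45·0.5868 + 0.3·0.3802 + 0.85·0.0330; P(species A) ≈ 0.6501, P(species B) ≈ 0.2808, P(species C) ≈ 0.0690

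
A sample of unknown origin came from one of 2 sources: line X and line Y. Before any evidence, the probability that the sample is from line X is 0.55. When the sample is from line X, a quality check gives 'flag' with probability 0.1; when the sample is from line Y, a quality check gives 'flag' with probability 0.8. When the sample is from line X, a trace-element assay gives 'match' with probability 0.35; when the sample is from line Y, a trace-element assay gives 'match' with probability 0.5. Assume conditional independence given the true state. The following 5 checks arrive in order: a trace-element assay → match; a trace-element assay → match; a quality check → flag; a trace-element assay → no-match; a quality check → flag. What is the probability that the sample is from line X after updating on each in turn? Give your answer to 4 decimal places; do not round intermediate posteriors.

0.0120

Apply Bayes' rule sequentially, carrying P(line X) forward.
After a trace-element assay='match': P(line X) = 0.35·0.5500 / (0.35·0.5500 + 0.5·0.4500) ≈ 0.4611
After a trace-element assay='match': P(line X) = 0.35·0.4611 / (0.35·0.4611 + 0.5·0.5389) ≈ 0.3746
After a quality check='flag': P(line X) = 0.1·0.3746 / (0.1·0.3746 + 0.8·0.6254) ≈ 0.0696
After a trace-element assay='no-match': P(line X) = 0.65·0.0696 / (0.65·0.0696 + 0.5·0.9304) ≈ 0.0887
After a quality check='flag': P(line X) = 0.1·0.0887 / (0.1·0.0887 + 0.8·0.9113) ≈ 0.0120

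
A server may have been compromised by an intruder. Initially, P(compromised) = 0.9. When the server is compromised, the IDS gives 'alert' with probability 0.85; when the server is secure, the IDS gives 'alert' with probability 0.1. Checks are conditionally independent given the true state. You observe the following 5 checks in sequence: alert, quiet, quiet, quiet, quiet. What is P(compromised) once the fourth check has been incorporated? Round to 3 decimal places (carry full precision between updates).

0.262

After 'alert': P(compromised) = 0.85·0.9000 / (0.85·0.9000 + 0.1·0.1000) ≈ 0.9871
After 'quiet': P(compromised) = 0.15·0.9871 / (0.15·0.9871 + 0.9·0.0129) ≈ 0.9273
After 'quiet': P(compromised) = 0.15·0.9273 / (0.15·0.9273 + 0.9·0.0727) ≈ 0.6800
After 'quiet': P(compromised) = 0.15·0.6800 / (0.15·0.6800 + 0.9·0.3200) ≈ 0.2615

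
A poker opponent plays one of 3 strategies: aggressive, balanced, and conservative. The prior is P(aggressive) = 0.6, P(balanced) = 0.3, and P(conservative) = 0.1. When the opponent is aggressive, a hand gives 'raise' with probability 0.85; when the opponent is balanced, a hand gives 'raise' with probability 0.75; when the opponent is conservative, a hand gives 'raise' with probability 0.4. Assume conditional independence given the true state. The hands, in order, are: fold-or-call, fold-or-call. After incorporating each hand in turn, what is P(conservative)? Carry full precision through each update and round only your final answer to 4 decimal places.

After 'fold-or-call': normaliser = 0.15·0.6000 + 0.25·0.3000 + 0.6·0.1000; P(aggressive) ≈ 0.4000, P(balanced) ≈ 0.3333, P(conservative) ≈ 0.2667
After 'fold-or-call': normaliser = 0.15·0.4000 + 0.25·0.3333 + 0.6·0.2667; P(aggressive) ≈ 0.1978, P(balanced) ≈ 0.2747, P(conservative) ≈ 0.5275

0.5275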